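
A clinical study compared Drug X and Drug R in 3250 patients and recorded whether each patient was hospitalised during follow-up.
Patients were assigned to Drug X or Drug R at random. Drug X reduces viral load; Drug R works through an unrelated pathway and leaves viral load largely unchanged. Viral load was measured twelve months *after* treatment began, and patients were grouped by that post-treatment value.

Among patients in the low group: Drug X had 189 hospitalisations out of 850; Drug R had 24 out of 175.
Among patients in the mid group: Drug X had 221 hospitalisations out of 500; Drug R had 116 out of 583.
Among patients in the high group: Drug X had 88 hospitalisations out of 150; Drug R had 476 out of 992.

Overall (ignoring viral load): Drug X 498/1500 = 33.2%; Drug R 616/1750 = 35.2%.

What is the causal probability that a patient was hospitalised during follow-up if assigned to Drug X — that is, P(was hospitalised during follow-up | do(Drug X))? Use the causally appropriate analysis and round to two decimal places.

The viral load-specific comparison favours Drug R throughout, but the pooled figures favour Drug X. The question is whether to condition on viral load.
Viral load is downstream of the drug. One should not condition on a consequence of treatment, so the overall rates are the right comparison.
So P(outcome | do(Drug X)) is just the pooled rate for Drug X: 498/1500 = 0.332.

0.33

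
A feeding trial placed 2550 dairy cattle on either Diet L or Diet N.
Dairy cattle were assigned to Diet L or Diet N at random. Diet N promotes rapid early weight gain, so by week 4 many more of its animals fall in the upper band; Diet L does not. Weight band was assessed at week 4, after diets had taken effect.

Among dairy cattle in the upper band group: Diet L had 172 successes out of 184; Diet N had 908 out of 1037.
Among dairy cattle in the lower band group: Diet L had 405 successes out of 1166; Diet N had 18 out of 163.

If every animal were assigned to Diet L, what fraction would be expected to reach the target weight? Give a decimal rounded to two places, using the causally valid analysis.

The week-4 weight band-specific comparison favours Diet L throughout, but the pooled figures favour Diet N. The question is whether to condition on week-4 weight band.
Week-4 weight band is recorded after the diet and is itself shifted by it — it sits on the causal path from diet to outcome. Conditioning on a mediator would strip out part of the effect we want; the pooled comparison gives the total causal effect.
So P(outcome | do(Diet L)) is just the pooled rate for Diet L: 577/1350 = 0.427.

0.43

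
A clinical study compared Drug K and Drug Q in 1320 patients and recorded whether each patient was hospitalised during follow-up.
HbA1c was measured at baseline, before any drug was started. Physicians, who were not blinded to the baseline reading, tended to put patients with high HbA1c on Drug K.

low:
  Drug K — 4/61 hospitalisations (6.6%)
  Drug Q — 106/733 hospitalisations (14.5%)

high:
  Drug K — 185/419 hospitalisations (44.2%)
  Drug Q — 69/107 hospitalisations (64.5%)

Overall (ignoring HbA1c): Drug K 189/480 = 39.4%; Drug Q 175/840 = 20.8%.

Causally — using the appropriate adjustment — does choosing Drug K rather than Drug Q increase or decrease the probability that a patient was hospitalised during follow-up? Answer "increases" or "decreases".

decreases

Here HbA1c is a common cause — it drives both which drug a case falls under and the outcome. The crude comparison mixes populations; the stratum-specific rates are the causally relevant ones.
Within each level — low: 6.6% vs 14.5%; high: 44.2% vs 64.5% — Drug K is lower every time.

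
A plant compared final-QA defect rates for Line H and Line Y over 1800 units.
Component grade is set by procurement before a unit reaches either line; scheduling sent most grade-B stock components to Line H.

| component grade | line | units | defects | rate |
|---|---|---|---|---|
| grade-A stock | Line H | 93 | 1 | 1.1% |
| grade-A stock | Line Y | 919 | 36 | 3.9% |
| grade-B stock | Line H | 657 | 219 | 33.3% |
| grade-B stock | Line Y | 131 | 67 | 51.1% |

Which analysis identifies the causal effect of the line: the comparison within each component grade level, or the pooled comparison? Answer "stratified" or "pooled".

stratified

Within every component grade level Line H has the lower rate, yet pooled Line Y does — Simpson's reversal.
Here component grade is a common cause — it drives both which line a case falls under and the outcome. The crude comparison mixes populations; the stratum-specific rates are the causally relevant ones.
Within each level — grade-A stock: 1.1% vs 3.9%; grade-B stock: 33.3% vs 51.1% — Line H is lower every time.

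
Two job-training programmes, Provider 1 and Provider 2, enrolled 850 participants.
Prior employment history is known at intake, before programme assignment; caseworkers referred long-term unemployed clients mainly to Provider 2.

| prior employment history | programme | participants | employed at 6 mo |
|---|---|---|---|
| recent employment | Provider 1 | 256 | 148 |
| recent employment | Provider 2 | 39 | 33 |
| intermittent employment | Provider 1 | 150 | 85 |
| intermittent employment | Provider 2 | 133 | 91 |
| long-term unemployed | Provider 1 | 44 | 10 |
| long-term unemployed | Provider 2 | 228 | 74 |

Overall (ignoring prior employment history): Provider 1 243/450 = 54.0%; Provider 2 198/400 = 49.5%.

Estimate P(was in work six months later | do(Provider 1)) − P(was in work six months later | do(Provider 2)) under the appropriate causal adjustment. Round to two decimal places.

Provider 2 is higher inside every prior employment history stratum but Provider 1 is higher in aggregate. Whether to stratify depends on how prior employment history relates to the programme.
Here prior employment history is a common cause — it drives both which programme a case falls under and the outcome. The crude comparison mixes populations; the stratum-specific rates are the causally relevant ones.
Adjusting over the population distribution of prior employment history: 0.347·(0.578−0.846) + 0.333·(0.567−0.684) + 0.320·(0.227−0.325) = -0.163.

-0.16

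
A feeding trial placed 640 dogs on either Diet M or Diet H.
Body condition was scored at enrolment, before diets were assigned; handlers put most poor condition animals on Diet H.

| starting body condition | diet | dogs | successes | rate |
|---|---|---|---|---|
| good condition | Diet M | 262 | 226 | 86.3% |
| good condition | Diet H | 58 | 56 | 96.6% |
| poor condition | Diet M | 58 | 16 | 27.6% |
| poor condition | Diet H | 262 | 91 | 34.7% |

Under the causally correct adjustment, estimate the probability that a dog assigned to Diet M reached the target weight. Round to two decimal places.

Diet H is higher inside every starting body condition stratum but Diet M is higher in aggregate. Whether to stratify depends on how starting body condition relates to the diet.
Starting body condition is set before the diet has any effect — it is not caused by the diet — and it independently drives the outcome. That makes it a confounder, so the causal comparison is within starting body condition levels.
Standardising Diet M to the population starting body condition mix: 0.500·226/262 + 0.500·16/58 = 0.569.

0.57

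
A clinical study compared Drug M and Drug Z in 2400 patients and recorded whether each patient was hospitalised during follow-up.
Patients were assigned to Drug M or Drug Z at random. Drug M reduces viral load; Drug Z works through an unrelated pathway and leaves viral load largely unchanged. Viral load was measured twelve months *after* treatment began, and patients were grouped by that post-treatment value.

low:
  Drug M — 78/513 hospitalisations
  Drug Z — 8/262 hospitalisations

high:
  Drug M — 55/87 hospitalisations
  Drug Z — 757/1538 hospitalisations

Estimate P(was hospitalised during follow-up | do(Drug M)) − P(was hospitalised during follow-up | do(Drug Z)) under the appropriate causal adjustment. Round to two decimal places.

-0.20

The stratified and pooled comparisons disagree (Drug Z wins within each viral load; Drug M wins overall), so the answer turns on the causal role of viral load.
Viral load is recorded after the drug and is itself shifted by it — it sits on the causal path from drug to outcome. Conditioning on a mediator would strip out part of the effect we want; the pooled comparison gives the total causal effect.
The causal difference is the pooled difference: 0.222 − 0.425 = -0.203.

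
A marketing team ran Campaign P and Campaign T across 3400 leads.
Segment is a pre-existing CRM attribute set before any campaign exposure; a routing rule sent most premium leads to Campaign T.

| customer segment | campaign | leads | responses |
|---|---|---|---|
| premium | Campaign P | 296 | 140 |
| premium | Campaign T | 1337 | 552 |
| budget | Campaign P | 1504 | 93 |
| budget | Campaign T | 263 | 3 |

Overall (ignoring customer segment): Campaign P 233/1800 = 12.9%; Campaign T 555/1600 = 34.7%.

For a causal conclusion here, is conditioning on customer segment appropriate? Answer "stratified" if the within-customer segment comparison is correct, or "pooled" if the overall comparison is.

Here customer segment is a common cause — it drives both which campaign a case falls under and the outcome. The crude comparison mixes populations; the stratum-specific rates are the causally relevant ones.
Within each level — premium: 47.3% vs 41.3%; budget: 6.2% vs 1.1% — Campaign P is higher every time.

stratified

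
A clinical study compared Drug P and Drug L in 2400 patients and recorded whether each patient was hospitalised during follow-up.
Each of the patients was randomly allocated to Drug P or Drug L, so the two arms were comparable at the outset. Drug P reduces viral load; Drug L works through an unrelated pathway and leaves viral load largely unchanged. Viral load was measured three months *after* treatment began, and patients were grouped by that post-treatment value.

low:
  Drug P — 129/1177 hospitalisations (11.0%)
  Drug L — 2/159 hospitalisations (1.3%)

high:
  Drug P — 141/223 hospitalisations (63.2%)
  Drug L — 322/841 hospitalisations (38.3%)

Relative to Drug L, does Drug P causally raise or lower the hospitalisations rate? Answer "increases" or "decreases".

decreases

Viral load here is a post-treatment variable shaped by the drug; conditioning on it would introduce bias rather than remove it. The overall comparison is the causal one.
Pooled: Drug P 19.3% vs Drug L 32.4%; Drug P is lower overall.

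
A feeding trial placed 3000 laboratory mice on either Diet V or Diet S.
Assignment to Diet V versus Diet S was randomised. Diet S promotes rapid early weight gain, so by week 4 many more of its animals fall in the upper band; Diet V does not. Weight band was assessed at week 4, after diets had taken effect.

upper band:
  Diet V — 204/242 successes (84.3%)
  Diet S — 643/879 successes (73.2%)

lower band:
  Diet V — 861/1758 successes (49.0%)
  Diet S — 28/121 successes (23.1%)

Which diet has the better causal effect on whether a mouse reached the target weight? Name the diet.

Diet S

Week-4 weight band is recorded after the diet and is itself shifted by it — it sits on the causal path from diet to outcome. Conditioning on a mediator would strip out part of the effect we want; the pooled comparison gives the total causal effect.
Pooled: Diet V 53.2% vs Diet S 67.1%; Diet S is higher overall.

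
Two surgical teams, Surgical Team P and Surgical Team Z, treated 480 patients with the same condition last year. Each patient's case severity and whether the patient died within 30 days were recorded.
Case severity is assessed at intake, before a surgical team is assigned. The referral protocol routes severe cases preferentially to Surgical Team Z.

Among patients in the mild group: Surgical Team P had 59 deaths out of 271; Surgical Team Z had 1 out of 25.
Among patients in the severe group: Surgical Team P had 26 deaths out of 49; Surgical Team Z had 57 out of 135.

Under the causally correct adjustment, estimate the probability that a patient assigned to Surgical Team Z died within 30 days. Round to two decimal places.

0.19

Within every case severity level Surgical Team Z has the lower rate, yet pooled Surgical Team P does — Simpson's reversal.
Here case severity is a common cause — it drives both which surgical team a case falls under and the outcome. The crude comparison mixes populations; the stratum-specific rates are the causally relevant ones.
Standardising Surgical Team Z to the population case severity mix: 0.617·1/25 + 0.383·57/135 = 0.187.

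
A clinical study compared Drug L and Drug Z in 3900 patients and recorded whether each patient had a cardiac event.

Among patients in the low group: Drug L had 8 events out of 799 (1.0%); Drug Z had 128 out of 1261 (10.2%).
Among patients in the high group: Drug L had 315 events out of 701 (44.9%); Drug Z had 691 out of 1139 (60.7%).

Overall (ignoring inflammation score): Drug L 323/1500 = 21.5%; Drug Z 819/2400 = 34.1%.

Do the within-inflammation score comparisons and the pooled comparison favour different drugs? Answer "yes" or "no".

Within each inflammation score level (low 1.0% vs 10.2%; high 44.9% vs 60.7%), Drug L has the lower rate every time. Pooled: 21.5% vs 34.1% — Drug L has the lower rate overall. They agree.

no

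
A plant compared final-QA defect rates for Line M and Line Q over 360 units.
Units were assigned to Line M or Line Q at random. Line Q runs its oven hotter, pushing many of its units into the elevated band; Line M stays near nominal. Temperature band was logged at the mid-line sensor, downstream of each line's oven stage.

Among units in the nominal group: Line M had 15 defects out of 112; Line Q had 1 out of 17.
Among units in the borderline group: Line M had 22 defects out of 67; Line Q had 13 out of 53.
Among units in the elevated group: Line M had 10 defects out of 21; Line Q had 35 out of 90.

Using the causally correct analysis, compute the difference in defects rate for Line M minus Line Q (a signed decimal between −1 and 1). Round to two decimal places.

The stratified and pooled comparisons disagree (Line Q wins within each in-process temperature band; Line M wins overall), so the answer turns on the causal role of in-process temperature band.
In-process temperature band is recorded after the line and is itself shifted by it — it sits on the causal path from line to outcome. Conditioning on a mediator would strip out part of the effect we want; the pooled comparison gives the total causal effect.
The causal difference is the pooled difference: 0.235 − 0.306 = -0.071.

-0.07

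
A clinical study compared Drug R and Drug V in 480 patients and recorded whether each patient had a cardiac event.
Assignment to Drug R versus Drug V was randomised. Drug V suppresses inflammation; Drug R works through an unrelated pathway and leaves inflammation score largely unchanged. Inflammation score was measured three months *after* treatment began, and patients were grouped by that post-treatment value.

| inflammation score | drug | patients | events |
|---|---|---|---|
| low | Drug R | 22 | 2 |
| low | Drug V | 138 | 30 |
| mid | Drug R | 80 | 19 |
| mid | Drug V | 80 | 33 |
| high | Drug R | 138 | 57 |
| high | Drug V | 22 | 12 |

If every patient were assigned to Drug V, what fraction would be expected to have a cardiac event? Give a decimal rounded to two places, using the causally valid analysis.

0.31

Inflammation score is recorded after the drug and is itself shifted by it — it sits on the causal path from drug to outcome. Conditioning on a mediator would strip out part of the effect we want; the pooled comparison gives the total causal effect.
So P(outcome | do(Drug V)) is just the pooled rate for Drug V: 75/240 = 0.312.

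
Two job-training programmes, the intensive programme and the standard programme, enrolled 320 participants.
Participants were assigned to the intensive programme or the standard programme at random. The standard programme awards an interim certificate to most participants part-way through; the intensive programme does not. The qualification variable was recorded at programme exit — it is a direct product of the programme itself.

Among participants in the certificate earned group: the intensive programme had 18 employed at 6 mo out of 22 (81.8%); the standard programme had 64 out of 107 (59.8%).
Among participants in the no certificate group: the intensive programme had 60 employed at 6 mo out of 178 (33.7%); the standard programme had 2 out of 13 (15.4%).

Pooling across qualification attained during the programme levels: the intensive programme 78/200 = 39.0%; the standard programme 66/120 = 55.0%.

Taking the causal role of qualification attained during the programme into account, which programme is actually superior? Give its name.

the standard programme

Qualification attained during the programme lies on the pathway programme → qualification attained during the programme → outcome, so adjusting for it blocks the indirect effect. For the total causal effect of programme, use the unadjusted pooled rates.
Pooled: the intensive programme 39.0% vs the standard programme 55.0%; the standard programme is higher overall.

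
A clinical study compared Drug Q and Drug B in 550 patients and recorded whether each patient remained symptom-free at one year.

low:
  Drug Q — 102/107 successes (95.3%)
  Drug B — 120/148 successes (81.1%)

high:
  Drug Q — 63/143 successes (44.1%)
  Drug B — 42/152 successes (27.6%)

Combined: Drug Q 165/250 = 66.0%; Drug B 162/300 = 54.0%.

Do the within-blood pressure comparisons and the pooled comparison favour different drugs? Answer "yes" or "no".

no

Within each blood pressure level (low 95.3% vs 81.1%; high 44.1% vs 27.6%), Drug Q has the higher rate every time. Pooled: 66.0% vs 54.0% — Drug Q has the higher rate overall. They agree.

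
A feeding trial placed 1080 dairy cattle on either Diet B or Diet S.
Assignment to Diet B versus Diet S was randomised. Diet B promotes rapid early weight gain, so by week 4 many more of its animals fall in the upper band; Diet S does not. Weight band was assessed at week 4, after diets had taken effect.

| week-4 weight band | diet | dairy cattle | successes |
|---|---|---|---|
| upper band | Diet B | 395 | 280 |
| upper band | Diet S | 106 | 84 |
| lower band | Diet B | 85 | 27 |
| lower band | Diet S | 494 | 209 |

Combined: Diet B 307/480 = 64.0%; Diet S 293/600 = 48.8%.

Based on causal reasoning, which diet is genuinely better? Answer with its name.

The week-4 weight band-specific comparison favours Diet S throughout, but the pooled figures favour Diet B. The question is whether to condition on week-4 weight band.
Week-4 weight band is downstream of the diet. One should not condition on a consequence of treatment, so the overall rates are the right comparison.
Pooled: Diet B 64.0% vs Diet S 48.8%; Diet B is higher overall.

Diet B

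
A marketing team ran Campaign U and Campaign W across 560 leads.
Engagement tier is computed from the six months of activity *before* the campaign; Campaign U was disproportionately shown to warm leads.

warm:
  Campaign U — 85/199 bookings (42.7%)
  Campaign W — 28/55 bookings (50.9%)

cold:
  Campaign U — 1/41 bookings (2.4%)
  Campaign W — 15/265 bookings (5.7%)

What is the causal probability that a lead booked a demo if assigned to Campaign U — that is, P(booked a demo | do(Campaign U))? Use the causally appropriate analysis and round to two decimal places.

Since engagement tier is a pre-existing factor (not a product of the campaign) and it affects the outcome on its own, it is a confounder. The stratified rates, not the pooled rate, identify the causal effect.
Standardising Campaign U to the population engagement tier mix: 0.454·85/199 + 0.546·1/41 = 0.207.

0.21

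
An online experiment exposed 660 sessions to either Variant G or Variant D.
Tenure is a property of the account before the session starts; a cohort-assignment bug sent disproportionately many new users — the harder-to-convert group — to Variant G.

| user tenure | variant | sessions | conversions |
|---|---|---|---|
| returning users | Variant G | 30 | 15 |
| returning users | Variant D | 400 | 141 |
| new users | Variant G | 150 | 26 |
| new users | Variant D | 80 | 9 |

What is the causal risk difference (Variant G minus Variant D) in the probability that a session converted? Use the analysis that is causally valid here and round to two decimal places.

The imbalance in user tenure arose from how sessions were allocated, not from anything the variant did; and user tenure independently affects the outcome. The pooled gap is confounded — condition on user tenure.
Adjusting over the population distribution of user tenure: 0.652·(0.500−0.352) + 0.348·(0.173−0.113) = +0.117.

+0.12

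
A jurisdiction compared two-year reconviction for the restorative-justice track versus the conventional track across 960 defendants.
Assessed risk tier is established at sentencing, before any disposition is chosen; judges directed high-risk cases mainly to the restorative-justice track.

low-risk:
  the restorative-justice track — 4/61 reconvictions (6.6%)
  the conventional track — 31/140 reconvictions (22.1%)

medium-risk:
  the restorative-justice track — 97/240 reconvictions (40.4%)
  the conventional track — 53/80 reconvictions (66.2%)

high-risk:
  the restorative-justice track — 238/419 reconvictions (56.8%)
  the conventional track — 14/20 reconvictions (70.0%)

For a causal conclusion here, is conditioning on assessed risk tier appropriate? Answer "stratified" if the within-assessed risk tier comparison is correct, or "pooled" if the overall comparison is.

stratified

The assessed risk tier-specific comparison favours the restorative-justice track throughout, but the pooled figures favour the conventional track. The question is whether to condition on assessed risk tier.
Assessed risk tier differs across dispositions for reasons unrelated to any effect of the disposition itself, and it separately predicts the outcome — a classic confounder. We must compare within assessed risk tier levels.
Within each level — low-risk: 6.6% vs 22.1%; medium-risk: 40.4% vs 66.2%; high-risk: 56.8% vs 70.0% — the restorative-justice track is lower every time.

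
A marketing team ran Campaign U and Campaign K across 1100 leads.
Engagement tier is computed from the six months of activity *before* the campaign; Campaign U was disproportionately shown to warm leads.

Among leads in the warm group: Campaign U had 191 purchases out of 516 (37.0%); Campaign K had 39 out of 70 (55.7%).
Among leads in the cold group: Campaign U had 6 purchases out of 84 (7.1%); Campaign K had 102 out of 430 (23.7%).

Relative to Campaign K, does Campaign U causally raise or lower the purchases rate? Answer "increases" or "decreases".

decreases

Within every engagement tier level Campaign K has the higher rate, yet pooled Campaign U does — Simpson's reversal.
Engagement tier differs across campaigns for reasons unrelated to any effect of the campaign itself, and it separately predicts the outcome — a classic confounder. We must compare within engagement tier levels.
Within each level — warm: 37.0% vs 55.7%; cold: 7.1% vs 23.7% — Campaign K is higher every time.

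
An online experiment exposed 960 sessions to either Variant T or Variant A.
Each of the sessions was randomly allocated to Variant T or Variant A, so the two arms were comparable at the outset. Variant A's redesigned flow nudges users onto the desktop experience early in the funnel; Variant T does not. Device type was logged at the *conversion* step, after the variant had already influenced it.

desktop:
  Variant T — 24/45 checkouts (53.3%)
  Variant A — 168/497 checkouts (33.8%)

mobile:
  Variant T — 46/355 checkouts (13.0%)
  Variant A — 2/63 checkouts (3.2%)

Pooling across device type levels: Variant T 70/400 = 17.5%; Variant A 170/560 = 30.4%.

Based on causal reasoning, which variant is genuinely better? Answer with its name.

Device type is recorded after the variant and is itself shifted by it — it sits on the causal path from variant to outcome. Conditioning on a mediator would strip out part of the effect we want; the pooled comparison gives the total causal effect.
Pooled: Variant T 17.5% vs Variant A 30.4%; Variant A is higher overall.

Variant A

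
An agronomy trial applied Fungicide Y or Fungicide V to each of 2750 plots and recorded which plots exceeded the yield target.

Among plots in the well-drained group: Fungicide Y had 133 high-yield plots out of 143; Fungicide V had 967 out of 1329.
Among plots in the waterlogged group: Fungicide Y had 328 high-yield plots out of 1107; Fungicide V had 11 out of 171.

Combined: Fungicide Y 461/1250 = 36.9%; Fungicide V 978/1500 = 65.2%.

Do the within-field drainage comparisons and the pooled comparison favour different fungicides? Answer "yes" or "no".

yes

Within each field drainage level (well-drained 93.0% vs 72.8%; waterlogged 29.6% vs 6.4%), Fungicide Y has the higher rate every time. Pooled: 36.9% vs 65.2% — Fungicide V has the higher rate overall. The two comparisons disagree.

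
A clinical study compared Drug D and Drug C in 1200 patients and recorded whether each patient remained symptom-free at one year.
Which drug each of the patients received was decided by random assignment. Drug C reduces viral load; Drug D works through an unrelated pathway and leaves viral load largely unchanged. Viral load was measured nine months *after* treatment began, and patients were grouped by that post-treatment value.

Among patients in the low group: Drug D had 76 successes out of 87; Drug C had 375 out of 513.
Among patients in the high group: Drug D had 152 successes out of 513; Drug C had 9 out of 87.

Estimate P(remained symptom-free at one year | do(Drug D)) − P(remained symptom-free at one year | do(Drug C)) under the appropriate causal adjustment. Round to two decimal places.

The viral load-specific comparison favours Drug D throughout, but the pooled figures favour Drug C. The question is whether to condition on viral load.
Because the drug influences viral load, viral load is a post-treatment mediator, not a confounder. Stratifying on it would bias the estimate; the causal effect is the crude pooled difference.
The causal difference is the pooled difference: 0.380 − 0.640 = -0.260.

-0.26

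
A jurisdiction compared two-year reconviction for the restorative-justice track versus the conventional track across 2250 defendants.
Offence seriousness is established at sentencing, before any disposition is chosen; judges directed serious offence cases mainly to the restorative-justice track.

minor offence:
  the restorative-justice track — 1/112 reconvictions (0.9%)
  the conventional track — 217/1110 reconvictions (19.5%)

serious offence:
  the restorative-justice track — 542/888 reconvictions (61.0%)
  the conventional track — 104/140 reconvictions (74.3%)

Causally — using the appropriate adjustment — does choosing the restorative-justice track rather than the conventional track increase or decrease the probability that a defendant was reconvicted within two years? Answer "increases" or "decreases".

decreases

Within every offence seriousness level the restorative-justice track has the lower rate, yet pooled the conventional track does — Simpson's reversal.
Nothing the disposition does changes offence seriousness; the imbalance is an allocation artefact. With offence seriousness also predicting the outcome, the pooled figure is confounded, and the within-stratum comparison is the causal one.
Within each level — minor offence: 0.9% vs 19.5%; serious offence: 61.0% vs 74.3% — the restorative-justice track is lower every time.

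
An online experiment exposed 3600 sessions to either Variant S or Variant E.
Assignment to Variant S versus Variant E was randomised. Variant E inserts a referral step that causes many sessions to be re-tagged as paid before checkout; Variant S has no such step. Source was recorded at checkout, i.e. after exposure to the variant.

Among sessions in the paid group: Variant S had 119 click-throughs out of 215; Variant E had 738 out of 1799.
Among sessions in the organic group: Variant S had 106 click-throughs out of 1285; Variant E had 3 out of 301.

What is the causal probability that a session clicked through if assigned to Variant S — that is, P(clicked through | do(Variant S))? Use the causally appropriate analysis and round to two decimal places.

Within every traffic source level Variant S has the higher rate, yet pooled Variant E does — Simpson's reversal.
Traffic source here is a post-treatment variable shaped by the variant; conditioning on it would introduce bias rather than remove it. The overall comparison is the causal one.
So P(outcome | do(Variant S)) is just the pooled rate for Variant S: 225/1500 = 0.150.

0.15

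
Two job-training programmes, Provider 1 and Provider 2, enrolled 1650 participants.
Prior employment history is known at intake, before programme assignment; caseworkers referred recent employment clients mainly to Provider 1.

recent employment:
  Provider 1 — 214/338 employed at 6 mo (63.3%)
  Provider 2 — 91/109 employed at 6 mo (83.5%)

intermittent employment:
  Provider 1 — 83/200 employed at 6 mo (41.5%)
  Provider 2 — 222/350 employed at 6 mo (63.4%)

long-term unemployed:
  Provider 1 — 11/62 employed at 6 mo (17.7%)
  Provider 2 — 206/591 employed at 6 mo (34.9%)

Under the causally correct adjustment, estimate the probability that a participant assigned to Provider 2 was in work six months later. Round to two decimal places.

Since prior employment history is a pre-existing factor (not a product of the programme) and it affects the outcome on its own, it is a confounder. The stratified rates, not the pooled rate, identify the causal effect.
Standardising Provider 2 to the population prior employment history mix: 0.271·91/109 + 0.333·222/350 + 0.396·206/591 = 0.576.

0.58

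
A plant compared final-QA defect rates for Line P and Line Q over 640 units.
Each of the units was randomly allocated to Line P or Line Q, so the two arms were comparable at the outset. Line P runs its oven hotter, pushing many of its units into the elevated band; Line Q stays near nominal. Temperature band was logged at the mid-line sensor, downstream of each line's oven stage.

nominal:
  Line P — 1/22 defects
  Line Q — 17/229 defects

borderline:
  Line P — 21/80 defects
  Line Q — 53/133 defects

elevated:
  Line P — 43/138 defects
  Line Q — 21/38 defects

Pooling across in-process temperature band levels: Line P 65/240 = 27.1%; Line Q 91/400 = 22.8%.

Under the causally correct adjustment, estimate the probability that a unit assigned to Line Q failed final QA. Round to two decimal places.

0.23

Line P is lower inside every in-process temperature band stratum but Line Q is lower in aggregate. Whether to stratify depends on how in-process temperature band relates to the line.
In-process temperature band is downstream of the line. One should not condition on a consequence of treatment, so the overall rates are the right comparison.
So P(outcome | do(Line Q)) is just the pooled rate for Line Q: 91/400 = 0.228.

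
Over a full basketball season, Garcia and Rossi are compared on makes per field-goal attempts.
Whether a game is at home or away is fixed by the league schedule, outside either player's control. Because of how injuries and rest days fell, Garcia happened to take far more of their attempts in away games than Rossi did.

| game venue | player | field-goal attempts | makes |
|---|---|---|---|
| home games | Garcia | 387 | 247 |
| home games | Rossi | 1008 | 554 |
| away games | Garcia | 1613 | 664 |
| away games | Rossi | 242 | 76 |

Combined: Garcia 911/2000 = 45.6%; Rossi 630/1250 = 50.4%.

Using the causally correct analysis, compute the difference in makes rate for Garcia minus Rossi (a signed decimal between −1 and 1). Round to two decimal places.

Game venue differs across players for reasons unrelated to any effect of the player itself, and it separately predicts the outcome — a classic confounder. We must compare within game venue levels.
Adjusting over the population distribution of game venue: 0.429·(0.638−0.550) + 0.571·(0.412−0.314) = +0.094.

+0.09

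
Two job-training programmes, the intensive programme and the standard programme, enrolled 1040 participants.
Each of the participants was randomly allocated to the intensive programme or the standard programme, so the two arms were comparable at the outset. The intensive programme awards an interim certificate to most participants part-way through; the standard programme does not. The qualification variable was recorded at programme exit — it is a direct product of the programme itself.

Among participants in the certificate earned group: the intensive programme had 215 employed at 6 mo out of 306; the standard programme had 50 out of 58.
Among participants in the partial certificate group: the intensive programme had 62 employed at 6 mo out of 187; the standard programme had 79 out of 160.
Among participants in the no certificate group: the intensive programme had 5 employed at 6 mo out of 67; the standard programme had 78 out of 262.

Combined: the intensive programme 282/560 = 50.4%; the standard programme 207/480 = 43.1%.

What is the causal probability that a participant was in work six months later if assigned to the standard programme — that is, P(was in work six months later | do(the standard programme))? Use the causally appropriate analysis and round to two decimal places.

0.43

the standard programme is higher inside every qualification attained during the programme stratum but the intensive programme is higher in aggregate. Whether to stratify depends on how qualification attained during the programme relates to the programme.
Qualification attained during the programme is recorded after the programme and is itself shifted by it — it sits on the causal path from programme to outcome. Conditioning on a mediator would strip out part of the effect we want; the pooled comparison gives the total causal effect.
So P(outcome | do(the standard programme)) is just the pooled rate for the standard programme: 207/480 = 0.431.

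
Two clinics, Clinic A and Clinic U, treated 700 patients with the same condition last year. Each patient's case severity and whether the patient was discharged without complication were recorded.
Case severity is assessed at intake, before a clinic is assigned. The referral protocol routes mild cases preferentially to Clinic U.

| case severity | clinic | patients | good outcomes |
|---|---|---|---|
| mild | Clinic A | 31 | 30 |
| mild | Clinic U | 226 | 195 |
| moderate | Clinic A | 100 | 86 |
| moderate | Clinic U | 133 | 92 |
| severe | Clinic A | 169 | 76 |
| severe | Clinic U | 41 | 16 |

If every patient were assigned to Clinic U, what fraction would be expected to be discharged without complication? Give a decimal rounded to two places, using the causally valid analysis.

The case severity-specific comparison favours Clinic A throughout, but the pooled figures favour Clinic U. The question is whether to condition on case severity.
The imbalance in case severity arose from how patients were allocated, not from anything the clinic did; and case severity independently affects the outcome. The pooled gap is confounded — condition on case severity.
Standardising Clinic U to the population case severity mix: 0.367·195/226 + 0.333·92/133 + 0.300·16/41 = 0.664.

0.66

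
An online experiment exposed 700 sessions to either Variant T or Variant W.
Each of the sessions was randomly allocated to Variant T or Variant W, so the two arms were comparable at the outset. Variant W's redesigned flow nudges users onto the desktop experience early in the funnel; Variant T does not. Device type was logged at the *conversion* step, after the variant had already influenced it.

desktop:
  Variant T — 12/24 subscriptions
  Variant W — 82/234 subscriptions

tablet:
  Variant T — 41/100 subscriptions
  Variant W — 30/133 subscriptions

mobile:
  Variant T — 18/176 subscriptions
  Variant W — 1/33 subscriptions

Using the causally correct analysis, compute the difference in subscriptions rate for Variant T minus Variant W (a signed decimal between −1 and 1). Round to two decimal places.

-0.05

Device type lies on the pathway variant → device type → outcome, so adjusting for it blocks the indirect effect. For the total causal effect of variant, use the unadjusted pooled rates.
The causal difference is the pooled difference: 0.237 − 0.282 = -0.046.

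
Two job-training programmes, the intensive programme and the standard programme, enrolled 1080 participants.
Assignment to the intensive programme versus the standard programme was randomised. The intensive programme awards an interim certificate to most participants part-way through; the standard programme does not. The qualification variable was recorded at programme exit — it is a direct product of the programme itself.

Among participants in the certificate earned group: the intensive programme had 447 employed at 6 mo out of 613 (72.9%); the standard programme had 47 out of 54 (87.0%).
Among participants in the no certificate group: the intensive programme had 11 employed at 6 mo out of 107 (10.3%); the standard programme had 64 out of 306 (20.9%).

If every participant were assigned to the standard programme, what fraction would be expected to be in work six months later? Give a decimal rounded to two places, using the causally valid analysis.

0.31

Qualification attained during the programme is downstream of the programme. One should not condition on a consequence of treatment, so the overall rates are the right comparison.
So P(outcome | do(the standard programme)) is just the pooled rate for the standard programme: 111/360 = 0.308.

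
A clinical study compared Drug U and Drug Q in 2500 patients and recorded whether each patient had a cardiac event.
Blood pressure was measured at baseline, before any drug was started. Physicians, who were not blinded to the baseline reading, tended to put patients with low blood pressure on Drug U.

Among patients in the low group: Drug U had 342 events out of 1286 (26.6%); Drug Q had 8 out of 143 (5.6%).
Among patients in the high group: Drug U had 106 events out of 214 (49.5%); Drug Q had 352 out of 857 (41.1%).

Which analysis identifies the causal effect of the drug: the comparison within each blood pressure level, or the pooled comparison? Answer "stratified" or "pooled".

stratified

Since blood pressure is a pre-existing factor (not a product of the drug) and it affects the outcome on its own, it is a confounder. The stratified rates, not the pooled rate, identify the causal effect.
Within each level — low: 26.6% vs 5.6%; high: 49.5% vs 41.1% — Drug Q is lower every time.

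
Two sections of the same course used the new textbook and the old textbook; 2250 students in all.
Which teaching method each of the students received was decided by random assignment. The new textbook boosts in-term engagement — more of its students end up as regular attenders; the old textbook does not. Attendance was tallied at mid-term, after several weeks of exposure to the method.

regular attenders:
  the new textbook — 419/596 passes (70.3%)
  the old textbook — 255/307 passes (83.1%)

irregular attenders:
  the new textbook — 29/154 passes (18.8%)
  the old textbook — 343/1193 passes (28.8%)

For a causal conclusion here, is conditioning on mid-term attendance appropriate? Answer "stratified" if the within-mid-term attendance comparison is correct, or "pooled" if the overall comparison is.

Within every mid-term attendance level the old textbook has the higher rate, yet pooled the new textbook does — Simpson's reversal.
Mid-term attendance is recorded after the teaching method and is itself shifted by it — it sits on the causal path from teaching method to outcome. Conditioning on a mediator would strip out part of the effect we want; the pooled comparison gives the total causal effect.
Pooled: the new textbook 59.7% vs the old textbook 39.9%; the new textbook is higher overall.

pooled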